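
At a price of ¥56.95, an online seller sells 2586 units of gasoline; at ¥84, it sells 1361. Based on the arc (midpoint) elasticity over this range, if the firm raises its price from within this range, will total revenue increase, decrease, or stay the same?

decrease

Arc ε = (-1225/27.05)(70.47/1973.5) ≈ -1.617.
|ε| = 1.62 > 1, so demand is elastic. A price rise therefore reduces total revenue.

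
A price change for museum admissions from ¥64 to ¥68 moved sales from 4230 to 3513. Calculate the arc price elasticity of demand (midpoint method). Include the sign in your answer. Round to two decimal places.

-3.06

ΔQ = 3513 − 4230 = -717; ΔP = 68 − 64 = 4.
Midpoints: P̄ = 66.00, Q̄ = 3871.5.
ε = (ΔQ/ΔP)(P̄/Q̄) = (-717/4)(66.00/3871.5).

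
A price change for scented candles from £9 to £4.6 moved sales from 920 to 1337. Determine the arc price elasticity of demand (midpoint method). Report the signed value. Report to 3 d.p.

ΔQ = 1337 − 920 = 417; ΔP = 4.6 − 9 = -4.4.
Midpoints: P̄ = 6.80, Q̄ = 1128.5.
ε = (ΔQ/ΔP)(P̄/Q̄) = (417/-4.4)(6.80/1128.5).

-0.571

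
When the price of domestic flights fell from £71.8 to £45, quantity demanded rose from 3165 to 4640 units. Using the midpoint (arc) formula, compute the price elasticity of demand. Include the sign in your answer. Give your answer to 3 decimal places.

-0.824

ΔQ = 4640 − 3165 = 1475; ΔP = 45 − 71.8 = -26.8.
Midpoints: P̄ = 58.40, Q̄ = 3902.5.
ε = (ΔQ/ΔP)(P̄/Q̄) = (1475/-26.8)(58.40/3902.5).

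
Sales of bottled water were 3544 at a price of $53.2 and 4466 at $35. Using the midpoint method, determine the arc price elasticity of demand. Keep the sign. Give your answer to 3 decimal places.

ΔQ = 4466 − 3544 = 922; ΔP = 35 − 53.2 = -18.2.
Midpoints: P̄ = 44.10, Q̄ = 4005.0.
ε = (ΔQ/ΔP)(P̄/Q̄) = (922/-18.2)(44.10/4005.0).

-0.558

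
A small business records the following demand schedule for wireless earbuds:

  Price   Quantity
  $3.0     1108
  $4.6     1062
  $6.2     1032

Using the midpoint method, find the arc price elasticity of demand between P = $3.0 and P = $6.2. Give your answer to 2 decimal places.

At P = 3.0, Q = 1108; at P = 6.2, Q = 1032.
ΔQ = -76, ΔP = 3.2. Midpoints: P̄ = 4.60, Q̄ = 1070.0.
ε = (ΔQ/ΔP)(P̄/Q̄) = (-76/3.2)(4.60/1070.0).

-0.10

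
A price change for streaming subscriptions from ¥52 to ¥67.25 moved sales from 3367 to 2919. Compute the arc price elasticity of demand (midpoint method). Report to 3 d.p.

-0.557

ΔQ = 2919 − 3367 = -448; ΔP = 67.25 − 52 = 15.25.
Midpoints: P̄ = 59.62, Q̄ = 3143.0.
ε = (ΔQ/ΔP)(P̄/Q̄) = (-448/15.25)(59.62/3143.0).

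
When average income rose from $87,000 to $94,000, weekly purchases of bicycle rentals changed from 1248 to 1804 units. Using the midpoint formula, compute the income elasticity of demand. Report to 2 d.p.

4.71

ΔQ = 556, ΔI = 7000. Midpoints: Ī = 90,500, Q̄ = 1526.0.
ε_I = (ΔQ/ΔI)(Ī/Q̄) = (556/7000)(90500/1526.0).
ε_I > 0, so the good is normal.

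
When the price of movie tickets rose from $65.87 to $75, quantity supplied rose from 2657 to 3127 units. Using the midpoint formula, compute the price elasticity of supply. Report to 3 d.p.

ΔQ = 3127 − 2657 = 470; ΔP = 75 − 65.87 = 9.13.
Midpoints: P̄ = 70.44, Q̄ = 2892.0.
ε_s = (ΔQ/ΔP)(P̄/Q̄) = (470/9.13)(70.44/2892.0).

1.254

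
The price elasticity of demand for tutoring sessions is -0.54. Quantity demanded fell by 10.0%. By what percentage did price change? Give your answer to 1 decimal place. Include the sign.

%ΔP ≈ %ΔQ / ε = (-10.0%)/(-0.54) = 18.52%.

18.5%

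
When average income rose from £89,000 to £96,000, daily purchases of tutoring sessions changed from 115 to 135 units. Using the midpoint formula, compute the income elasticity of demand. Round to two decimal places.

ΔQ = 20, ΔI = 7000. Midpoints: Ī = 92,500, Q̄ = 125.0.
ε_I = (ΔQ/ΔI)(Ī/Q̄) = (20/7000)(92500/125.0).

2.11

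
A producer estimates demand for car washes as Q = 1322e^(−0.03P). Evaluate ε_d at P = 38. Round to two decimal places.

-1.14

At P = 38, Q = 422.801.
dQ/dP = −0.03·1322e^(−0.03P) = −0.03Q = -12.684.
ε = (dQ/dP)(P/Q) = (-12.684)(38/422.801).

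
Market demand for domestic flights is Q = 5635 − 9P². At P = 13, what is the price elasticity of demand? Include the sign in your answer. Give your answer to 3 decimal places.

At P = 13, Q = 4114.
dQ/dP = −18P = -234.
ε = (dQ/dP)(P/Q) = (-234)(13/4114).
|ε| < 1, so demand is inelastic at this price.

-0.739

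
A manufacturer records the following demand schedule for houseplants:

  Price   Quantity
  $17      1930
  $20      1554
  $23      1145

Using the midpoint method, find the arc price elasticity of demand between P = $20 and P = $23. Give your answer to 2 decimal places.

-2.17

At P = 20, Q = 1554; at P = 23, Q = 1145.
ΔQ = -409, ΔP = 3. Midpoints: P̄ = 21.50, Q̄ = 1349.5.
ε = (ΔQ/ΔP)(P̄/Q̄) = (-409/3)(21.50/1349.5).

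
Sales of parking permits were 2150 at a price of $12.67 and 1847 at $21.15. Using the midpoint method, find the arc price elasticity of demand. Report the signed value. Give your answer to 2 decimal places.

-0.30

ΔQ = 1847 − 2150 = -303; ΔP = 21.15 − 12.67 = 8.48.
Midpoints: P̄ = 16.91, Q̄ = 1998.5.
ε = (ΔQ/ΔP)(P̄/Q̄) = (-303/8.48)(16.91/1998.5).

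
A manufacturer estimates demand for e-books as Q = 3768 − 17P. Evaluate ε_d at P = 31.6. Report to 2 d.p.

-0.17

At P = 31.6, Q = 3230.800.
dQ/dP = −17.
ε = (dQ/dP)(P/Q) = (-17)(31.6/3230.800).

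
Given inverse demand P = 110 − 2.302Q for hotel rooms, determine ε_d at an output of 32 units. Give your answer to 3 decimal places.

-0.493

At Q = 32, P = 110 − 2.302(32) = 36.34.
dP/dQ = −2.302, so dQ/dP = 1/(−2.302) = -0.434.
ε = (dQ/dP)(P/Q) = (-0.434)(36.34/32).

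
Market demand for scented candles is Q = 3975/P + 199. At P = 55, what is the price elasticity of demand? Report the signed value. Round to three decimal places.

At P = 55, Q = 271.273.
dQ/dP = −3975/P² = -1.314.
ε = (dQ/dP)(P/Q) = (-1.314)(55/271.273).
|ε| < 1, so demand is inelastic at this price.

-0.266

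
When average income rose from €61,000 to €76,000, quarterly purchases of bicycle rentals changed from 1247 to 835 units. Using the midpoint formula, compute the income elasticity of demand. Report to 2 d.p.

-1.81

ΔQ = -412, ΔI = 15000. Midpoints: Ī = 68,500, Q̄ = 1041.0.
ε_I = (ΔQ/ΔI)(Ī/Q̄) = (-412/15000)(68500/1041.0).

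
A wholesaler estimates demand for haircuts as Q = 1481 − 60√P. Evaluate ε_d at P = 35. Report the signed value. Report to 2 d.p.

-0.16

At P = 35, Q = 1126.035.
dQ/dP = −60/(2√P) = -5.071.
ε = (dQ/dP)(P/Q) = (-5.071)(35/1126.035).
|ε| < 1, so demand is inelastic at this price.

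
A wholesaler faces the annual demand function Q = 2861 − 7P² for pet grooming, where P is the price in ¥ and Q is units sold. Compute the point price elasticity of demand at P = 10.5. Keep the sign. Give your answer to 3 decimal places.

-0.739

At P = 10.5, Q = 2089.250.
dQ/dP = −14P = -147.
ε = (dQ/dP)(P/Q) = (-147)(10.5/2089.250).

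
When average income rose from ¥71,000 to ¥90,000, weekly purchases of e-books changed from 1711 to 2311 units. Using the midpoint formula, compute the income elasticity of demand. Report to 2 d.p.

ΔQ = 600, ΔI = 19000. Midpoints: Ī = 80,500, Q̄ = 2011.0.
ε_I = (ΔQ/ΔI)(Ī/Q̄) = (600/19000)(80500/2011.0).
ε_I > 0, so the good is normal.

1.26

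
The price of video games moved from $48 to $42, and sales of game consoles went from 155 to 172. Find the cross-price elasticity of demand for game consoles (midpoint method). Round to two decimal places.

-0.78

ΔQ_x = 172 − 155 = 17; ΔP_y = 42 − 48 = -6.
Midpoints: P̄_y = 45.00, Q̄_x = 163.5.
ε_xy = (ΔQ_x/ΔP_y)(P̄_y/Q̄_x) = (17/-6)(45.00/163.5).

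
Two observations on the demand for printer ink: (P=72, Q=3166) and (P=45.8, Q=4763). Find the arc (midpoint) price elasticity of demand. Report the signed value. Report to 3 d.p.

ΔQ = 4763 − 3166 = 1597; ΔP = 45.8 − 72 = -26.2.
Midpoints: P̄ = 58.90, Q̄ = 3964.5.
ε = (ΔQ/ΔP)(P̄/Q̄) = (1597/-26.2)(58.90/3964.5).

-0.906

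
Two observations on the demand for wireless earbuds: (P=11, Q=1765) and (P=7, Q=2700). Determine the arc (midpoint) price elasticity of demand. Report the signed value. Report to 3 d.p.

ΔQ = 2700 − 1765 = 935; ΔP = 7 − 11 = -4.
Midpoints: P̄ = 9.00, Q̄ = 2232.5.
ε = (ΔQ/ΔP)(P̄/Q̄) = (935/-4)(9.00/2232.5).

-0.942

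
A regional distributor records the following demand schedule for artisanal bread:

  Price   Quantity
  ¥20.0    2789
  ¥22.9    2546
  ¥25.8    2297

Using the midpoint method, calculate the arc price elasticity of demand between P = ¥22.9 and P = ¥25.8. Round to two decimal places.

-0.86

At P = 22.9, Q = 2546; at P = 25.8, Q = 2297.
ΔQ = -249, ΔP = 2.9. Midpoints: P̄ = 24.35, Q̄ = 2421.5.
ε = (ΔQ/ΔP)(P̄/Q̄) = (-249/2.9)(24.35/2421.5).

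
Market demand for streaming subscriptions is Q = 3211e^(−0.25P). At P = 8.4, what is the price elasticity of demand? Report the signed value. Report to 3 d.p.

-2.100

At P = 8.4, Q = 393.208.
dQ/dP = −0.25·3211e^(−0.25P) = −0.25Q = -98.302.
ε = (dQ/dP)(P/Q) = (-98.302)(8.4/393.208).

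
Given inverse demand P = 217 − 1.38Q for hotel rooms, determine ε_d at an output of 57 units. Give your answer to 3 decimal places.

-1.759

At Q = 57, P = 217 − 1.38(57) = 138.34.
dP/dQ = −1.38, so dQ/dP = 1/(−1.38) = -0.725.
ε = (dQ/dP)(P/Q) = (-0.725)(138.34/57).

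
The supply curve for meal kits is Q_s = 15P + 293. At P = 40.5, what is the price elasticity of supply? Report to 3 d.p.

At P = 40.5, Q_s = 900.50.
dQ_s/dP = 15.
ε_s = (dQ_s/dP)(P/Q_s) = (15)(40.5/900.50).

0.675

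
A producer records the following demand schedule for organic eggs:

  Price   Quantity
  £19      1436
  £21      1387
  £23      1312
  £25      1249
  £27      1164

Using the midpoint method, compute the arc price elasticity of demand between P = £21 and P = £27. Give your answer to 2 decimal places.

-0.70

At P = 21, Q = 1387; at P = 27, Q = 1164.
ΔQ = -223, ΔP = 6. Midpoints: P̄ = 24.00, Q̄ = 1275.5.
ε = (ΔQ/ΔP)(P̄/Q̄) = (-223/6)(24.00/1275.5).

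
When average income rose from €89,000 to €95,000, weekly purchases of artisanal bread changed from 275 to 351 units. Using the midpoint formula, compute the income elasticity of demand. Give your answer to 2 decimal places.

ΔQ = 76, ΔI = 6000. Midpoints: Ī = 92,000, Q̄ = 313.0.
ε_I = (ΔQ/ΔI)(Ī/Q̄) = (76/6000)(92000/313.0).
ε_I > 0, so the good is normal.

3.72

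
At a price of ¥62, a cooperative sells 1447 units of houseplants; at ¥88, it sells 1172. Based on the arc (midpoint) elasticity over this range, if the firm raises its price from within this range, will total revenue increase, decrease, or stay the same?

increase

Arc ε = (-275/26)(75.00/1309.5) ≈ -0.606.
|ε| = 0.61 < 1, so demand is inelastic. A price rise therefore raises total revenue.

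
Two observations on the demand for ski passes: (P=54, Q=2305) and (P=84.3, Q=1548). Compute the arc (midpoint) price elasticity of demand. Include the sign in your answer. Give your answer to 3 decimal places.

-0.897

ΔQ = 1548 − 2305 = -757; ΔP = 84.3 − 54 = 30.3.
Midpoints: P̄ = 69.15, Q̄ = 1926.5.
ε = (ΔQ/ΔP)(P̄/Q̄) = (-757/30.3)(69.15/1926.5).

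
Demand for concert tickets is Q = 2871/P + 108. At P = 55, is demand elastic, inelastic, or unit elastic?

Q = 160.200, dQ/dP = -0.949.
ε = (dQ/dP)(P/Q) ≈ -0.326.
|ε| = 0.33 < 1.

inelastic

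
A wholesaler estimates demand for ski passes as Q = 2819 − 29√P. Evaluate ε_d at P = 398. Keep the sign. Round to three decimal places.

-0.129

At P = 398, Q = 2240.452.
dQ/dP = −29/(2√P) = -0.727.
ε = (dQ/dP)(P/Q) = (-0.727)(398/2240.452).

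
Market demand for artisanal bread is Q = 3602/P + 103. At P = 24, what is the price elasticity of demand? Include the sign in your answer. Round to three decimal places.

At P = 24, Q = 253.083.
dQ/dP = −3602/P² = -6.253.
ε = (dQ/dP)(P/Q) = (-6.253)(24/253.083).

-0.593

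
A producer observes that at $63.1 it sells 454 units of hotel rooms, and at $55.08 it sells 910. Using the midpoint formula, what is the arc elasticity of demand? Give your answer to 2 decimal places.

ΔQ = 910 − 454 = 456; ΔP = 55.08 − 63.1 = -8.02.
Midpoints: P̄ = 59.09, Q̄ = 682.0.
ε = (ΔQ/ΔP)(P̄/Q̄) = (456/-8.02)(59.09/682.0).

-4.93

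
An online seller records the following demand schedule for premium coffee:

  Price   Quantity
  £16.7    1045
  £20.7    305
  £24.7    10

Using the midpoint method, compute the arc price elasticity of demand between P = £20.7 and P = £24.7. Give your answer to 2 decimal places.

At P = 20.7, Q = 305; at P = 24.7, Q = 10.
ΔQ = -295, ΔP = 4.0. Midpoints: P̄ = 22.70, Q̄ = 157.5.
ε = (ΔQ/ΔP)(P̄/Q̄) = (-295/4.0)(22.70/157.5).

-10.63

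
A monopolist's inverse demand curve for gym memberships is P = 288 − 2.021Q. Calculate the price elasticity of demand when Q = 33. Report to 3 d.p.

At Q = 33, P = 288 − 2.021(33) = 221.31.
dP/dQ = −2.021, so dQ/dP = 1/(−2.021) = -0.495.
ε = (dQ/dP)(P/Q) = (-0.495)(221.31/33).

-3.318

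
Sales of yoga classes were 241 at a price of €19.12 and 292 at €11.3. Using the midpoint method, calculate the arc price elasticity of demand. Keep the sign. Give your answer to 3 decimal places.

ΔQ = 292 − 241 = 51; ΔP = 11.3 − 19.12 = -7.82.
Midpoints: P̄ = 15.21, Q̄ = 266.5.
ε = (ΔQ/ΔP)(P̄/Q̄) = (51/-7.82)(15.21/266.5).

-0.372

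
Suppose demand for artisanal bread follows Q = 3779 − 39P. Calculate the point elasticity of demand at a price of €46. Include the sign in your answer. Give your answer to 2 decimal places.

At P = 46, Q = 1985.
dQ/dP = −39.
ε = (dQ/dP)(P/Q) = (-39)(46/1985).

-0.90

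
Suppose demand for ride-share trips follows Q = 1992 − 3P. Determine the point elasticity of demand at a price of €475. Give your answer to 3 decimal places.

-2.513

At P = 475, Q = 567.
dQ/dP = −3.
ε = (dQ/dP)(P/Q) = (-3)(475/567).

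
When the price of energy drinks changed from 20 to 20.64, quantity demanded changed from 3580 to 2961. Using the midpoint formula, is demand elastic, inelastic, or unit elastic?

Arc ε ≈ -6.009.
|ε| = 6.01 > 1.

elastic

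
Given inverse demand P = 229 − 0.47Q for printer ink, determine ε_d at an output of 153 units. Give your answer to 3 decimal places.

-2.185

At Q = 153, P = 229 − 0.47(153) = 157.09.
dP/dQ = −0.47, so dQ/dP = 1/(−0.47) = -2.128.
ε = (dQ/dP)(P/Q) = (-2.128)(157.09/153).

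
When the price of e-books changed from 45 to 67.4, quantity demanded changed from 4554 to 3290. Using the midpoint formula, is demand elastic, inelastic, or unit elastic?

Arc ε ≈ -0.809.
|ε| = 0.81 < 1.

inelastic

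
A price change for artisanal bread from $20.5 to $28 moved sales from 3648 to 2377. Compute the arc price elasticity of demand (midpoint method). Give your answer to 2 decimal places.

-1.36

ΔQ = 2377 − 3648 = -1271; ΔP = 28 − 20.5 = 7.5.
Midpoints: P̄ = 24.25, Q̄ = 3012.5.
ε = (ΔQ/ΔP)(P̄/Q̄) = (-1271/7.5)(24.25/3012.5).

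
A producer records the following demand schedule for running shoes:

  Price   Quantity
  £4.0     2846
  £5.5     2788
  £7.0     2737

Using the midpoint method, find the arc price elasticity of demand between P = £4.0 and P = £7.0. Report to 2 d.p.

-0.07

At P = 4.0, Q = 2846; at P = 7.0, Q = 2737.
ΔQ = -109, ΔP = 3.0. Midpoints: P̄ = 5.50, Q̄ = 2791.5.
ε = (ΔQ/ΔP)(P̄/Q̄) = (-109/3.0)(5.50/2791.5).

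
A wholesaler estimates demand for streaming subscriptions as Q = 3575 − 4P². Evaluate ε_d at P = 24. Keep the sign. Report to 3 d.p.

-3.625

At P = 24, Q = 1271.
dQ/dP = −8P = -192.
ε = (dQ/dP)(P/Q) = (-192)(24/1271).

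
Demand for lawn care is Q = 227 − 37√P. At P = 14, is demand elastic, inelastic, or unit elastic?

inelastic

Q = 88.559, dQ/dP = -4.944.
ε = (dQ/dP)(P/Q) ≈ -0.782.
|ε| = 0.78 < 1.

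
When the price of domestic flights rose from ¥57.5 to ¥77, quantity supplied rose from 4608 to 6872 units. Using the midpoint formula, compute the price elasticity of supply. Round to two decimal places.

ΔQ = 6872 − 4608 = 2264; ΔP = 77 − 57.5 = 19.5.
Midpoints: P̄ = 67.25, Q̄ = 5740.0.
ε_s = (ΔQ/ΔP)(P̄/Q̄) = (2264/19.5)(67.25/5740.0).

1.36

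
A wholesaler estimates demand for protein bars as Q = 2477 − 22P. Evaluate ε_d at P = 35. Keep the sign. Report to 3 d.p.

At P = 35, Q = 1707.
dQ/dP = −22.
ε = (dQ/dP)(P/Q) = (-22)(35/1707).

-0.451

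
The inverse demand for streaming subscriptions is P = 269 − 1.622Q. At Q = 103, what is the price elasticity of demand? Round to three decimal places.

At Q = 103, P = 269 − 1.622(103) = 101.93.
dP/dQ = −1.622, so dQ/dP = 1/(−1.622) = -0.617.
ε = (dQ/dP)(P/Q) = (-0.617)(101.93/103).

-0.610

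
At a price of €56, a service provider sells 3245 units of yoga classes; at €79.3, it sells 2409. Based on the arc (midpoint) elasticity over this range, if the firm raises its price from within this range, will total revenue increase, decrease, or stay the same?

increase

Arc ε = (-836/23.3)(67.65/2827.0) ≈ -0.859.
|ε| = 0.86 < 1, so demand is inelastic. A price rise therefore raises total revenue.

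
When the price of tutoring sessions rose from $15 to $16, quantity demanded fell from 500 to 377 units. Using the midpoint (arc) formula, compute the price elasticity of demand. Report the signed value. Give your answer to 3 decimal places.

ΔQ = 377 − 500 = -123; ΔP = 16 − 15 = 1.
Midpoints: P̄ = 15.50, Q̄ = 438.5.
ε = (ΔQ/ΔP)(P̄/Q̄) = (-123/1)(15.50/438.5).

-4.348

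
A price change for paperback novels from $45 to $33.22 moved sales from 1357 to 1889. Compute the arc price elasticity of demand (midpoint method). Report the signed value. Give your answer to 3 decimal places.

-1.088

ΔQ = 1889 − 1357 = 532; ΔP = 33.22 − 45 = -11.78.
Midpoints: P̄ = 39.11, Q̄ = 1623.0.
ε = (ΔQ/ΔP)(P̄/Q̄) = (532/-11.78)(39.11/1623.0).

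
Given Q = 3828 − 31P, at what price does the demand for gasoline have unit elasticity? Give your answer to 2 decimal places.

For linear demand Q = a − bP, ε = −bP/(a − bP). |ε| = 1 when bP = a − bP, i.e. P = a/(2b).
P = 3828/(2·31) = 3828/62 = 61.7419.

61.74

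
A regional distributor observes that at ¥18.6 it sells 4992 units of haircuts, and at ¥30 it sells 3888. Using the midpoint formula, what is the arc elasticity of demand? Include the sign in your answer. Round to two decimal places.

ΔQ = 3888 − 4992 = -1104; ΔP = 30 − 18.6 = 11.4.
Midpoints: P̄ = 24.30, Q̄ = 4440.0.
ε = (ΔQ/ΔP)(P̄/Q̄) = (-1104/11.4)(24.30/4440.0).

-0.53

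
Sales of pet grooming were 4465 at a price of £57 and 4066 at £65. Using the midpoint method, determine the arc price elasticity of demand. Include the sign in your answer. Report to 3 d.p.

-0.713

ΔQ = 4066 − 4465 = -399; ΔP = 65 − 57 = 8.
Midpoints: P̄ = 61.00, Q̄ = 4265.5.
ε = (ΔQ/ΔP)(P̄/Q̄) = (-399/8)(61.00/4265.5).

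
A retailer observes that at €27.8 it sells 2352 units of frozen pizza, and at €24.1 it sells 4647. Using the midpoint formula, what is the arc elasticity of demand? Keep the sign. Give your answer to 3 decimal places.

ΔQ = 4647 − 2352 = 2295; ΔP = 24.1 − 27.8 = -3.7.
Midpoints: P̄ = 25.95, Q̄ = 3499.5.
ε = (ΔQ/ΔP)(P̄/Q̄) = (2295/-3.7)(25.95/3499.5).

-4.600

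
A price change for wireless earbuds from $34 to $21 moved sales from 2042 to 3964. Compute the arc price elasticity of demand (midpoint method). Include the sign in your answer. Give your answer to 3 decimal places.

ΔQ = 3964 − 2042 = 1922; ΔP = 21 − 34 = -13.
Midpoints: P̄ = 27.50, Q̄ = 3003.0.
ε = (ΔQ/ΔP)(P̄/Q̄) = (1922/-13)(27.50/3003.0).

-1.354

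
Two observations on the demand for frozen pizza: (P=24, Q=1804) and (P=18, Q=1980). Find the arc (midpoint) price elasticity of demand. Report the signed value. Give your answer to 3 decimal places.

-0.326

ΔQ = 1980 − 1804 = 176; ΔP = 18 − 24 = -6.
Midpoints: P̄ = 21.00, Q̄ = 1892.0.
ε = (ΔQ/ΔP)(P̄/Q̄) = (176/-6)(21.00/1892.0).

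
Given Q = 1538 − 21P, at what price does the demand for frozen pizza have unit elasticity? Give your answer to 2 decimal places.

For linear demand Q = a − bP, ε = −bP/(a − bP). |ε| = 1 when bP = a − bP, i.e. P = a/(2b).
P = 1538/(2·21) = 1538/42 = 36.6190.

36.62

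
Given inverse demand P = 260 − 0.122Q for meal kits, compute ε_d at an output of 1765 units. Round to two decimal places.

At Q = 1765, P = 260 − 0.122(1765) = 44.67.
dP/dQ = −0.122, so dQ/dP = 1/(−0.122) = -8.197.
ε = (dQ/dP)(P/Q) = (-8.197)(44.67/1765).

-0.21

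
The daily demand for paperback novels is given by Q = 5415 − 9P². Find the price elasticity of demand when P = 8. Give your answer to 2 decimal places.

At P = 8, Q = 4839.
dQ/dP = −18P = -144.
ε = (dQ/dP)(P/Q) = (-144)(8/4839).

-0.24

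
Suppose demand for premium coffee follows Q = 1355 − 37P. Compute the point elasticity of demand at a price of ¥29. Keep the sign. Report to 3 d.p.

At P = 29, Q = 282.
dQ/dP = −37.
ε = (dQ/dP)(P/Q) = (-37)(29/282).

-3.805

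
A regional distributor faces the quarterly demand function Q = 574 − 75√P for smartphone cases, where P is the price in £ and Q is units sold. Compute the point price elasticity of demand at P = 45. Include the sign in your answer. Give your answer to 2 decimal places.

-3.55

At P = 45, Q = 70.885.
dQ/dP = −75/(2√P) = -5.590.
ε = (dQ/dP)(P/Q) = (-5.590)(45/70.885).
|ε| > 1, so demand is elastic at this price.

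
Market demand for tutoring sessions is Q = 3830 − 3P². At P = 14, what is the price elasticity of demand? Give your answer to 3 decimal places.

At P = 14, Q = 3242.
dQ/dP = −6P = -84.
ε = (dQ/dP)(P/Q) = (-84)(14/3242).
|ε| < 1, so demand is inelastic at this price.

-0.363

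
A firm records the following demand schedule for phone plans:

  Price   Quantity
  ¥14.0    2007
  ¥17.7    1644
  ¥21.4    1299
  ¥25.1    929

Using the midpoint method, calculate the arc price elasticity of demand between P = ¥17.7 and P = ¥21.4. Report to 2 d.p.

At P = 17.7, Q = 1644; at P = 21.4, Q = 1299.
ΔQ = -345, ΔP = 3.7. Midpoints: P̄ = 19.55, Q̄ = 1471.5.
ε = (ΔQ/ΔP)(P̄/Q̄) = (-345/3.7)(19.55/1471.5).

-1.24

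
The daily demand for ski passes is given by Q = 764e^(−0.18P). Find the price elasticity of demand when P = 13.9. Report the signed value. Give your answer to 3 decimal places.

At P = 13.9, Q = 62.588.
dQ/dP = −0.18·764e^(−0.18P) = −0.18Q = -11.266.
ε = (dQ/dP)(P/Q) = (-11.266)(13.9/62.588).
|ε| > 1, so demand is elastic at this price.

-2.502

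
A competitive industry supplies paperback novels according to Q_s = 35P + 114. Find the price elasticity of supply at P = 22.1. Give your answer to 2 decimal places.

At P = 22.1, Q_s = 887.50.
dQ_s/dP = 35.
ε_s = (dQ_s/dP)(P/Q_s) = (35)(22.1/887.50).

0.87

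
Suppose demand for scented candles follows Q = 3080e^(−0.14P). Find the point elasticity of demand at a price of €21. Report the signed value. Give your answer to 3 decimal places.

-2.940

At P = 21, Q = 162.826.
dQ/dP = −0.14·3080e^(−0.14P) = −0.14Q = -22.796.
ε = (dQ/dP)(P/Q) = (-22.796)(21/162.826).
|ε| > 1, so demand is elastic at this price.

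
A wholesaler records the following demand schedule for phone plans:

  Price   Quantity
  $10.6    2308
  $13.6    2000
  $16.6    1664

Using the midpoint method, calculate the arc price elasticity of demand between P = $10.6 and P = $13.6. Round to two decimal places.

-0.58

At P = 10.6, Q = 2308; at P = 13.6, Q = 2000.
ΔQ = -308, ΔP = 3.0. Midpoints: P̄ = 12.10, Q̄ = 2154.0.
ε = (ΔQ/ΔP)(P̄/Q̄) = (-308/3.0)(12.10/2154.0).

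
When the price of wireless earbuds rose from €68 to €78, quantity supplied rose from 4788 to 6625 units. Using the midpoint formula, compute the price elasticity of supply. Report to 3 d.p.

ΔQ = 6625 − 4788 = 1837; ΔP = 78 − 68 = 10.
Midpoints: P̄ = 73.00, Q̄ = 5706.5.
ε_s = (ΔQ/ΔP)(P̄/Q̄) = (1837/10)(73.00/5706.5).

2.350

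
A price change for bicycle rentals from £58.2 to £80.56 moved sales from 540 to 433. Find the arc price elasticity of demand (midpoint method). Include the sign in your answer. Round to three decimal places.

ΔQ = 433 − 540 = -107; ΔP = 80.56 − 58.2 = 22.36.
Midpoints: P̄ = 69.38, Q̄ = 486.5.
ε = (ΔQ/ΔP)(P̄/Q̄) = (-107/22.36)(69.38/486.5).

-0.682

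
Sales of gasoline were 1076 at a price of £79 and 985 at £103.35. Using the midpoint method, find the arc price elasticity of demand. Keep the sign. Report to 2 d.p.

ΔQ = 985 − 1076 = -91; ΔP = 103.35 − 79 = 24.35.
Midpoints: P̄ = 91.17, Q̄ = 1030.5.
ε = (ΔQ/ΔP)(P̄/Q̄) = (-91/24.35)(91.17/1030.5).

-0.33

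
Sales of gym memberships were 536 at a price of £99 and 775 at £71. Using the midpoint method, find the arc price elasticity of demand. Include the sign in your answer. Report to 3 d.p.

ΔQ = 775 − 536 = 239; ΔP = 71 − 99 = -28.
Midpoints: P̄ = 85.00, Q̄ = 655.5.
ε = (ΔQ/ΔP)(P̄/Q̄) = (239/-28)(85.00/655.5).

-1.107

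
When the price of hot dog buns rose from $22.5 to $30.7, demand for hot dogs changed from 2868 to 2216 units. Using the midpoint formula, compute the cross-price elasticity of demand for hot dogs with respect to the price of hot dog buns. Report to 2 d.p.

-0.83

ΔQ_x = 2216 − 2868 = -652; ΔP_y = 30.7 − 22.5 = 8.2.
Midpoints: P̄_y = 26.60, Q̄_x = 2542.0.
ε_xy = (ΔQ_x/ΔP_y)(P̄_y/Q̄_x) = (-652/8.2)(26.60/2542.0).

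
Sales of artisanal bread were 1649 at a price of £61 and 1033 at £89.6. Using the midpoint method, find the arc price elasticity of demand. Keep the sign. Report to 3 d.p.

-1.209

ΔQ = 1033 − 1649 = -616; ΔP = 89.6 − 61 = 28.6.
Midpoints: P̄ = 75.30, Q̄ = 1341.0.
ε = (ΔQ/ΔP)(P̄/Q̄) = (-616/28.6)(75.30/1341.0).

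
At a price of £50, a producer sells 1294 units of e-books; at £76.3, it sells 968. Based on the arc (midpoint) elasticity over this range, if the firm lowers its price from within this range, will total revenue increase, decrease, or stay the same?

Arc ε = (-326/26.3)(63.15/1131.0) ≈ -0.692.
|ε| = 0.69 < 1, so demand is inelastic. A price cut therefore reduces total revenue.

decrease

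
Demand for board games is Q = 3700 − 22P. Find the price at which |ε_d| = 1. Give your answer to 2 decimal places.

For linear demand Q = a − bP, ε = −bP/(a − bP). |ε| = 1 when bP = a − bP, i.e. P = a/(2b).
P = 3700/(2·22) = 3700/44 = 84.0909.

84.09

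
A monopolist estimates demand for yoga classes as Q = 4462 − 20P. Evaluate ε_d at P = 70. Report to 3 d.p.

-0.457

At P = 70, Q = 3062.
dQ/dP = −20.
ε = (dQ/dP)(P/Q) = (-20)(70/3062).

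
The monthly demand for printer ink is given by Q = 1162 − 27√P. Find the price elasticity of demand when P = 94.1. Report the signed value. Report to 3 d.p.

-0.145

At P = 94.1, Q = 900.086.
dQ/dP = −27/(2√P) = -1.392.
ε = (dQ/dP)(P/Q) = (-1.392)(94.1/900.086).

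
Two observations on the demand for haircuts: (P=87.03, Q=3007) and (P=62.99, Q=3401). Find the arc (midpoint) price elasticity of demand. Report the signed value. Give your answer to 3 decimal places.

ΔQ = 3401 − 3007 = 394; ΔP = 62.99 − 87.03 = -24.04.
Midpoints: P̄ = 75.01, Q̄ = 3204.0.
ε = (ΔQ/ΔP)(P̄/Q̄) = (394/-24.04)(75.01/3204.0).

-0.384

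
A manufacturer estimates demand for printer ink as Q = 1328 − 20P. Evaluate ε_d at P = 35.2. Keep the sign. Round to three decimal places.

-1.128

At P = 35.2, Q = 624.
dQ/dP = −20.
ε = (dQ/dP)(P/Q) = (-20)(35.2/624).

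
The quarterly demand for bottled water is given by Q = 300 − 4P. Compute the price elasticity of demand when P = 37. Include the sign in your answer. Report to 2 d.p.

-0.97

At P = 37, Q = 152.
dQ/dP = −4.
ε = (dQ/dP)(P/Q) = (-4)(37/152).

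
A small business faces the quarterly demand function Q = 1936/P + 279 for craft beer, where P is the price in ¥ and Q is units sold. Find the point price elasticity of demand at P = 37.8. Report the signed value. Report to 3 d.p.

-0.155

At P = 37.8, Q = 330.217.
dQ/dP = −1936/P² = -1.355.
ε = (dQ/dP)(P/Q) = (-1.355)(37.8/330.217).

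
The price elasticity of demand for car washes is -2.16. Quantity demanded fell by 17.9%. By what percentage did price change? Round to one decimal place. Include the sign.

%ΔP ≈ %ΔQ / ε = (-17.9%)/(-2.16) = 8.29%.

8.3%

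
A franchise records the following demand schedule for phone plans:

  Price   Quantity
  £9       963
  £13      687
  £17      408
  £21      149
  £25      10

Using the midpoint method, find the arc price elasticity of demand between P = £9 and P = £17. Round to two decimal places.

At P = 9, Q = 963; at P = 17, Q = 408.
ΔQ = -555, ΔP = 8. Midpoints: P̄ = 13.00, Q̄ = 685.5.
ε = (ΔQ/ΔP)(P̄/Q̄) = (-555/8)(13.00/685.5).

-1.32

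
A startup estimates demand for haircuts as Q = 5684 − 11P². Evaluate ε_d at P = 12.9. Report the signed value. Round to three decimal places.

At P = 12.9, Q = 3853.490.
dQ/dP = −22P = -283.800.
ε = (dQ/dP)(P/Q) = (-283.800)(12.9/3853.490).

-0.950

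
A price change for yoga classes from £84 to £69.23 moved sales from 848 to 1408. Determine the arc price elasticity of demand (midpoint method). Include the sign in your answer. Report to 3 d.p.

-2.575

ΔQ = 1408 − 848 = 560; ΔP = 69.23 − 84 = -14.77.
Midpoints: P̄ = 76.62, Q̄ = 1128.0.
ε = (ΔQ/ΔP)(P̄/Q̄) = (560/-14.77)(76.62/1128.0).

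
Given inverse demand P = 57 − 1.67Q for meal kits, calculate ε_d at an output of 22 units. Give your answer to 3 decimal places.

-0.551

At Q = 22, P = 57 − 1.67(22) = 20.26.
dP/dQ = −1.67, so dQ/dP = 1/(−1.67) = -0.599.
ε = (dQ/dP)(P/Q) = (-0.599)(20.26/22).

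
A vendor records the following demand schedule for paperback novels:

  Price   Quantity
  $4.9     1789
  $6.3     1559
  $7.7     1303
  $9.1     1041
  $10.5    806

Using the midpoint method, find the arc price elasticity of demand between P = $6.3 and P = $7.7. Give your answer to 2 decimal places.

At P = 6.3, Q = 1559; at P = 7.7, Q = 1303.
ΔQ = -256, ΔP = 1.4. Midpoints: P̄ = 7.00, Q̄ = 1431.0.
ε = (ΔQ/ΔP)(P̄/Q̄) = (-256/1.4)(7.00/1431.0).

-0.89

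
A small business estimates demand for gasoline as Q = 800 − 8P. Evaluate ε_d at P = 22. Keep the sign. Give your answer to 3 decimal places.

-0.282

At P = 22, Q = 624.
dQ/dP = −8.
ε = (dQ/dP)(P/Q) = (-8)(22/624).
|ε| < 1, so demand is inelastic at this price.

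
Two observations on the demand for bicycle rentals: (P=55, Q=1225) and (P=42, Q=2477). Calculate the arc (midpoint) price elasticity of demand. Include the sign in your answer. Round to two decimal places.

-2.52

ΔQ = 2477 − 1225 = 1252; ΔP = 42 − 55 = -13.
Midpoints: P̄ = 48.50, Q̄ = 1851.0.
ε = (ΔQ/ΔP)(P̄/Q̄) = (1252/-13)(48.50/1851.0).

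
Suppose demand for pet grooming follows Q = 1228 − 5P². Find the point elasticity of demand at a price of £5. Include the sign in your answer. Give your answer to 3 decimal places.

-0.227

At P = 5, Q = 1103.
dQ/dP = −10P = -50.
ε = (dQ/dP)(P/Q) = (-50)(5/1103).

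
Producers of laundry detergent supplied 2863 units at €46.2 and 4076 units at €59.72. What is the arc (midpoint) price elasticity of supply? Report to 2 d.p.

ΔQ = 4076 − 2863 = 1213; ΔP = 59.72 − 46.2 = 13.52.
Midpoints: P̄ = 52.96, Q̄ = 3469.5.
ε_s = (ΔQ/ΔP)(P̄/Q̄) = (1213/13.52)(52.96/3469.5).

1.37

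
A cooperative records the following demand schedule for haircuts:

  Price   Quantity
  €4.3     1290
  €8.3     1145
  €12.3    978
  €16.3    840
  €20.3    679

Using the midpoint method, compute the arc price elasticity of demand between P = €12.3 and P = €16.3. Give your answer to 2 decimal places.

-0.54

At P = 12.3, Q = 978; at P = 16.3, Q = 840.
ΔQ = -138, ΔP = 4.0. Midpoints: P̄ = 14.30, Q̄ = 909.0.
ε = (ΔQ/ΔP)(P̄/Q̄) = (-138/4.0)(14.30/909.0).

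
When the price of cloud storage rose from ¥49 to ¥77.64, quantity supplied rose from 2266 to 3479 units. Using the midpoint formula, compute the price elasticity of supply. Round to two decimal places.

ΔQ = 3479 − 2266 = 1213; ΔP = 77.64 − 49 = 28.64.
Midpoints: P̄ = 63.32, Q̄ = 2872.5.
ε_s = (ΔQ/ΔP)(P̄/Q̄) = (1213/28.64)(63.32/2872.5).

0.93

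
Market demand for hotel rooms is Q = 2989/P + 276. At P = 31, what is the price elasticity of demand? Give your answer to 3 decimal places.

-0.259

At P = 31, Q = 372.419.
dQ/dP = −2989/P² = -3.110.
ε = (dQ/dP)(P/Q) = (-3.110)(31/372.419).
|ε| < 1, so demand is inelastic at this price.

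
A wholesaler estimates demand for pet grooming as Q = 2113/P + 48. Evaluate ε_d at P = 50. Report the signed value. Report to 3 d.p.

At P = 50, Q = 90.260.
dQ/dP = −2113/P² = -0.845.
ε = (dQ/dP)(P/Q) = (-0.845)(50/90.260).
|ε| < 1, so demand is inelastic at this price.

-0.468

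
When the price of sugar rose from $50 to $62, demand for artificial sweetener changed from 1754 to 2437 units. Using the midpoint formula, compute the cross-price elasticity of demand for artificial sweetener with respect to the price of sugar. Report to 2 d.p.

1.52

ΔQ_x = 2437 − 1754 = 683; ΔP_y = 62 − 50 = 12.
Midpoints: P̄_y = 56.00, Q̄_x = 2095.5.
ε_xy = (ΔQ_x/ΔP_y)(P̄_y/Q̄_x) = (683/12)(56.00/2095.5).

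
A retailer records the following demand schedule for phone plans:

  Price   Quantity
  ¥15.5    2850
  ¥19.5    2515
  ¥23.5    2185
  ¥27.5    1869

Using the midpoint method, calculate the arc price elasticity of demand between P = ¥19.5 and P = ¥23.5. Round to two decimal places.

-0.75

At P = 19.5, Q = 2515; at P = 23.5, Q = 2185.
ΔQ = -330, ΔP = 4.0. Midpoints: P̄ = 21.50, Q̄ = 2350.0.
ε = (ΔQ/ΔP)(P̄/Q̄) = (-330/4.0)(21.50/2350.0).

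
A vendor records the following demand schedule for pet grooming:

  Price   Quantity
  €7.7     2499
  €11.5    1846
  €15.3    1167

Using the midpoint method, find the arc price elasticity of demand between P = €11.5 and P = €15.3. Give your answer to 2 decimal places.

At P = 11.5, Q = 1846; at P = 15.3, Q = 1167.
ΔQ = -679, ΔP = 3.8. Midpoints: P̄ = 13.40, Q̄ = 1506.5.
ε = (ΔQ/ΔP)(P̄/Q̄) = (-679/3.8)(13.40/1506.5).

-1.59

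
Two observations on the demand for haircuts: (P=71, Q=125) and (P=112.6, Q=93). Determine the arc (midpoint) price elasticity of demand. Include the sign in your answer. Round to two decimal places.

ΔQ = 93 − 125 = -32; ΔP = 112.6 − 71 = 41.6.
Midpoints: P̄ = 91.80, Q̄ = 109.0.
ε = (ΔQ/ΔP)(P̄/Q̄) = (-32/41.6)(91.80/109.0).

-0.65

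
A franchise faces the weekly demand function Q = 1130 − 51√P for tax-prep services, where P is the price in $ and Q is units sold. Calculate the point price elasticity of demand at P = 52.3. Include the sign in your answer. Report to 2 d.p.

At P = 52.3, Q = 761.174.
dQ/dP = −51/(2√P) = -3.526.
ε = (dQ/dP)(P/Q) = (-3.526)(52.3/761.174).

-0.24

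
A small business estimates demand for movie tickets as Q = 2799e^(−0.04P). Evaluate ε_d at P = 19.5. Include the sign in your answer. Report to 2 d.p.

-0.78

At P = 19.5, Q = 1283.078.
dQ/dP = −0.04·2799e^(−0.04P) = −0.04Q = -51.323.
ε = (dQ/dP)(P/Q) = (-51.323)(19.5/1283.078).
|ε| < 1, so demand is inelastic at this price.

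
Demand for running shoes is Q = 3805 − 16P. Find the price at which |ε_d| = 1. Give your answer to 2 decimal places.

For linear demand Q = a − bP, ε = −bP/(a − bP). |ε| = 1 when bP = a − bP, i.e. P = a/(2b).
P = 3805/(2·16) = 3805/32 = 118.9062.

118.91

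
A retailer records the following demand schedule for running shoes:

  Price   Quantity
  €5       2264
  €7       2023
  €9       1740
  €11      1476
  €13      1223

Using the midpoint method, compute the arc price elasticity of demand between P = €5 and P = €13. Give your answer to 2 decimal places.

At P = 5, Q = 2264; at P = 13, Q = 1223.
ΔQ = -1041, ΔP = 8. Midpoints: P̄ = 9.00, Q̄ = 1743.5.
ε = (ΔQ/ΔP)(P̄/Q̄) = (-1041/8)(9.00/1743.5).

-0.67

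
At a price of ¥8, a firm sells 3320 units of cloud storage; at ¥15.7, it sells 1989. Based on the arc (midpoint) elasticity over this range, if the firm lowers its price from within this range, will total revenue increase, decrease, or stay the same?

decrease

Arc ε = (-1331/7.7)(11.85/2654.5) ≈ -0.772.
|ε| = 0.77 < 1, so demand is inelastic. A price cut therefore reduces total revenue.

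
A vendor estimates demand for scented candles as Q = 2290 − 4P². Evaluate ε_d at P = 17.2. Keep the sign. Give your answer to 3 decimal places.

-2.139

At P = 17.2, Q = 1106.640.
dQ/dP = −8P = -137.600.
ε = (dQ/dP)(P/Q) = (-137.600)(17.2/1106.640).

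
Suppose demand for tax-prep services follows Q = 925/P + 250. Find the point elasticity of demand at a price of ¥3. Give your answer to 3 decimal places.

-0.552

At P = 3, Q = 558.333.
dQ/dP = −925/P² = -102.778.
ε = (dQ/dP)(P/Q) = (-102.778)(3/558.333).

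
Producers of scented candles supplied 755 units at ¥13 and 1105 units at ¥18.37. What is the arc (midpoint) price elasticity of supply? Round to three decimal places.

1.099

ΔQ = 1105 − 755 = 350; ΔP = 18.37 − 13 = 5.37.
Midpoints: P̄ = 15.69, Q̄ = 930.0.
ε_s = (ΔQ/ΔP)(P̄/Q̄) = (350/5.37)(15.69/930.0).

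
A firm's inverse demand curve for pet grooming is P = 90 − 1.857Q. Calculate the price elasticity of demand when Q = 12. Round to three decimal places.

At Q = 12, P = 90 − 1.857(12) = 67.72.
dP/dQ = −1.857, so dQ/dP = 1/(−1.857) = -0.539.
ε = (dQ/dP)(P/Q) = (-0.539)(67.72/12).

-3.039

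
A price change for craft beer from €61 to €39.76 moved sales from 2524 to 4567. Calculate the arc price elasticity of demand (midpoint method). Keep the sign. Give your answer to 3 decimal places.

-1.367

ΔQ = 4567 − 2524 = 2043; ΔP = 39.76 − 61 = -21.24.
Midpoints: P̄ = 50.38, Q̄ = 3545.5.
ε = (ΔQ/ΔP)(P̄/Q̄) = (2043/-21.24)(50.38/3545.5).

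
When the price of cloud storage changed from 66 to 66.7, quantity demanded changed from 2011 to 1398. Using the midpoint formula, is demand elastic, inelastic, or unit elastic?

Arc ε ≈ -34.088.
|ε| = 34.09 > 1.

elastic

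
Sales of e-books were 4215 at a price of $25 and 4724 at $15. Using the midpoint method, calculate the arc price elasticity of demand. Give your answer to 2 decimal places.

ΔQ = 4724 − 4215 = 509; ΔP = 15 − 25 = -10.
Midpoints: P̄ = 20.00, Q̄ = 4469.5.
ε = (ΔQ/ΔP)(P̄/Q̄) = (509/-10)(20.00/4469.5).

-0.23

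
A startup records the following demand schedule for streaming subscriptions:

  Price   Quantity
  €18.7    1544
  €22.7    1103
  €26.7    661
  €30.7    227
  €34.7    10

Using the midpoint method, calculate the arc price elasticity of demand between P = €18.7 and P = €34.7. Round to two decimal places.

At P = 18.7, Q = 1544; at P = 34.7, Q = 10.
ΔQ = -1534, ΔP = 16.0. Midpoints: P̄ = 26.70, Q̄ = 777.0.
ε = (ΔQ/ΔP)(P̄/Q̄) = (-1534/16.0)(26.70/777.0).

-3.29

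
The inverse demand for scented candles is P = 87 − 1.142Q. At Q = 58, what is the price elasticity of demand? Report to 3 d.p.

At Q = 58, P = 87 − 1.142(58) = 20.76.
dP/dQ = −1.142, so dQ/dP = 1/(−1.142) = -0.876.
ε = (dQ/dP)(P/Q) = (-0.876)(20.76/58).

-0.313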